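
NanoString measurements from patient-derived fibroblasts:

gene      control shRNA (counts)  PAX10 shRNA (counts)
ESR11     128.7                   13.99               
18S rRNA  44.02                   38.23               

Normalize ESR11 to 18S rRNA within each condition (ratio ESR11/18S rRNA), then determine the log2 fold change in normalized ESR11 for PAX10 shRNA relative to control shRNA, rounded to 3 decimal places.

ESR11/18S rRNA (control shRNA) = 128.7 / 44.02 = 2.9237
ESR11/18S rRNA (PAX10 shRNA) = 13.99 / 38.23 = 0.36594
Fold change = 0.36594 / 2.9237 = 0.1252
log2(0.1252) = -2.9981

-2.998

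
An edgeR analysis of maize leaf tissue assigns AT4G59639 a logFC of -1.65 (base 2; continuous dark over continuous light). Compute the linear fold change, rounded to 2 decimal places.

Fold change = 2^(-1.65) = 0.319
That is, AT4G59639 drops to 31.9% of the continuous light level.

0.32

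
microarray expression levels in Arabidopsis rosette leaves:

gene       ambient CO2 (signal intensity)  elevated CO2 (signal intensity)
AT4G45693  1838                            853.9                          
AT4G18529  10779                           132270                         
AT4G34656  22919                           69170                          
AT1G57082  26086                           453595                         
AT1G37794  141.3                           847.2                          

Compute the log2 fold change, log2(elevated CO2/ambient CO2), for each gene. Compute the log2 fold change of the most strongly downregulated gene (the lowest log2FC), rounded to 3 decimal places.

log2(853.9/1838) = -1.106  (AT4G45693)
log2(132270/10779) = 3.617  (AT4G18529)
log2(69170/22919) = 1.594  (AT4G34656)
log2(453595/26086) = 4.120  (AT1G57082)
log2(847.2/141.3) = 2.584  (AT1G37794)
AT4G45693 is most strongly downregulated.

-1.106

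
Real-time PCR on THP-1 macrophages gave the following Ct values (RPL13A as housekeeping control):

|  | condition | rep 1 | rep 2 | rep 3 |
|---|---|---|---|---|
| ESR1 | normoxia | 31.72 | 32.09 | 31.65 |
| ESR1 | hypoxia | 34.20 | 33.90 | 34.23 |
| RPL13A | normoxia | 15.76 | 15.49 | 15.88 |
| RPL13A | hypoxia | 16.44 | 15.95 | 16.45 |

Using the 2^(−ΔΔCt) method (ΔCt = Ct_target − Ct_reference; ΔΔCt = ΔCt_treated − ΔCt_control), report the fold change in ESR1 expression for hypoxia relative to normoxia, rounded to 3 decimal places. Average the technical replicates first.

Mean Ct: ESR1 normoxia 31.820; ESR1 hypoxia 34.110; RPL13A normoxia 15.710; RPL13A hypoxia 16.280
ΔCt(normoxia) = 31.820 − 15.710 = 16.110
ΔCt(hypoxia) = 34.110 − 16.280 = 17.830
ΔΔCt = 17.830 − 16.110 = 1.720
Fold change = 2^(−1.720) = 0.3035

0.304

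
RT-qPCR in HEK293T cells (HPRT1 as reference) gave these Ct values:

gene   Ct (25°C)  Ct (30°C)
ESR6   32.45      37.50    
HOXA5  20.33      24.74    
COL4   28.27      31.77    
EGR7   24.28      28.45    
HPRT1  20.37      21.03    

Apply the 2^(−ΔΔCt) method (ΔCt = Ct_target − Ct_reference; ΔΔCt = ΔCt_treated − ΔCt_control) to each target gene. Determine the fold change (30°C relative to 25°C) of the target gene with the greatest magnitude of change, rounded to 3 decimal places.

0.048

ESR6: ΔΔCt = (37.50−21.03) − (32.45−20.37) = 16.47 − 12.08 = 4.39; fold change = 2^-4.39 = 0.048
HOXA5: ΔΔCt = (24.74−21.03) − (20.33−20.37) = 3.71 − (-0.04) = 3.75; fold change = 2^-3.75 = 0.074
COL4: ΔΔCt = (31.77−21.03) − (28.27−20.37) = 10.74 − 7.90 = 2.84; fold change = 2^-2.84 = 0.140
EGR7: ΔΔCt = (28.45−21.03) − (24.28−20.37) = 7.42 − 3.91 = 3.51; fold change = 2^-3.51 = 0.088
ESR6 has the largest |ΔΔCt| = 4.39.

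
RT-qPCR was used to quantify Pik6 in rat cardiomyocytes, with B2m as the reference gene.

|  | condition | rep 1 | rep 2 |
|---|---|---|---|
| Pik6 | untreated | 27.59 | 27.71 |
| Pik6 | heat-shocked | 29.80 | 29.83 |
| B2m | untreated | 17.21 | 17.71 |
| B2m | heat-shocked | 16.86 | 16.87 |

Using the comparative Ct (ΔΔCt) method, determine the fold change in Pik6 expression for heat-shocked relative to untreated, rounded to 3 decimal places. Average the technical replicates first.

Mean Ct: Pik6 untreated 27.650; Pik6 heat-shocked 29.815; B2m untreated 17.460; B2m heat-shocked 16.865
ΔCt(untreated) = 27.650 − 17.460 = 10.190
ΔCt(heat-shocked) = 29.815 − 16.865 = 12.950
ΔΔCt = 12.950 − 10.190 = 2.760
Fold change = 2^(−2.760) = 0.1476

0.148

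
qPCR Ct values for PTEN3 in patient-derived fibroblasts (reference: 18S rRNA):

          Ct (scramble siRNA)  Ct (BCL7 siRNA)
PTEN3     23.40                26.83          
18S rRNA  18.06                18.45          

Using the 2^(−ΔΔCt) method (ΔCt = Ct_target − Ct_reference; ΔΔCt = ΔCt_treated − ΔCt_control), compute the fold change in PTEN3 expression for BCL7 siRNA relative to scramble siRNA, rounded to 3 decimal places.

ΔCt(scramble siRNA) = 23.400 − 18.060 = 5.340
ΔCt(BCL7 siRNA) = 26.830 − 18.450 = 8.380
ΔΔCt = 8.380 − 5.340 = 3.040
Fold change = 2^(−3.040) = 0.1216

0.122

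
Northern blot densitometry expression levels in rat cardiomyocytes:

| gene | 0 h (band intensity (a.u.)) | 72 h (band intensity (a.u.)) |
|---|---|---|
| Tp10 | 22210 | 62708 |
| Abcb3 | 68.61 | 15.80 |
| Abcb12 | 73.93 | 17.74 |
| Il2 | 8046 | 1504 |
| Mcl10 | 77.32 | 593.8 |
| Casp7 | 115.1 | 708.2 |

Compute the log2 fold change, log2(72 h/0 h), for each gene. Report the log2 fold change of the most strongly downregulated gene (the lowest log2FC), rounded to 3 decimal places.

log2(62708/22210) = 1.497  (Tp10)
log2(15.80/68.61) = -2.118  (Abcb3)
log2(17.74/73.93) = -2.059  (Abcb12)
log2(1504/8046) = -2.419  (Il2)
log2(593.8/77.32) = 2.941  (Mcl10)
log2(708.2/115.1) = 2.621  (Casp7)
Il2 is most strongly downregulated.

-2.419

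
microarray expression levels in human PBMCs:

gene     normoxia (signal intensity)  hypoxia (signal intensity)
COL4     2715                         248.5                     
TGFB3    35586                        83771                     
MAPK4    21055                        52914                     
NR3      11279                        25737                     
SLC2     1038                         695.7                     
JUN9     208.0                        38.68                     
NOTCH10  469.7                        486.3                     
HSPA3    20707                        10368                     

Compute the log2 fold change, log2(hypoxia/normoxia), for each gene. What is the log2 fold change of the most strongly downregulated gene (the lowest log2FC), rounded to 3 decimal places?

-3.450

log2(248.5/2715) = -3.450  (COL4)
log2(83771/35586) = 1.235  (TGFB3)
log2(52914/21055) = 1.329  (MAPK4)
log2(25737/11279) = 1.190  (NR3)
log2(695.7/1038) = -0.577  (SLC2)
log2(38.68/208.0) = -2.427  (JUN9)
log2(486.3/469.7) = 0.050  (NOTCH10)
log2(10368/20707) = -0.998  (HSPA3)
COL4 is most strongly downregulated.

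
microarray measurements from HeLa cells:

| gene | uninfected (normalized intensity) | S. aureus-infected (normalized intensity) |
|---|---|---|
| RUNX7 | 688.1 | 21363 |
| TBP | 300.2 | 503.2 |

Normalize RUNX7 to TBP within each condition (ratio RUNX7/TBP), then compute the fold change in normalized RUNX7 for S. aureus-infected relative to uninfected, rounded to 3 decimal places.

RUNX7/TBP (uninfected) = 688.1 / 300.2 = 2.2921
RUNX7/TBP (S. aureus-infected) = 21363 / 503.2 = 42.454
Fold change = 42.454 / 2.2921 = 18.5217

18.522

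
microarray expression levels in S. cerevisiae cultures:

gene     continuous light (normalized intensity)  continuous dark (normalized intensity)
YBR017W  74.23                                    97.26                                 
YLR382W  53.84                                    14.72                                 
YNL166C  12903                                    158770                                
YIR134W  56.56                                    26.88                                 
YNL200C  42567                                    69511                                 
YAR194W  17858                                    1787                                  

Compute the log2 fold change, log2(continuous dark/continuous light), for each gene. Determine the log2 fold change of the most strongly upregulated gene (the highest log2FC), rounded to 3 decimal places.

log2(97.26/74.23) = 0.390  (YBR017W)
log2(14.72/53.84) = -1.871  (YLR382W)
log2(158770/12903) = 3.621  (YNL166C)
log2(26.88/56.56) = -1.073  (YIR134W)
log2(69511/42567) = 0.708  (YNL200C)
log2(1787/17858) = -3.321  (YAR194W)
YNL166C is most strongly upregulated.

3.621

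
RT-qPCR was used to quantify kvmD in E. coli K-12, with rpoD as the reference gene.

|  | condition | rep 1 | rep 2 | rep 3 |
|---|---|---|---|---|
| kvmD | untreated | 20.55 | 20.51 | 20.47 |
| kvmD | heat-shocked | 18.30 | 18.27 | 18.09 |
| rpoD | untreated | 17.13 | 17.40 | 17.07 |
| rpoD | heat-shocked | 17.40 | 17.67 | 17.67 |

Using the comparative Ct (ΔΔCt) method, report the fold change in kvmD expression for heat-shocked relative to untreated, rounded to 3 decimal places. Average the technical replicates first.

6.364

Mean Ct: kvmD untreated 20.510; kvmD heat-shocked 18.220; rpoD untreated 17.200; rpoD heat-shocked 17.580
ΔCt(untreated) = 20.510 − 17.200 = 3.310
ΔCt(heat-shocked) = 18.220 − 17.580 = 0.640
ΔΔCt = 0.640 − 3.310 = -2.670
Fold change = 2^(−(-2.670)) = 2^2.670 = 6.3643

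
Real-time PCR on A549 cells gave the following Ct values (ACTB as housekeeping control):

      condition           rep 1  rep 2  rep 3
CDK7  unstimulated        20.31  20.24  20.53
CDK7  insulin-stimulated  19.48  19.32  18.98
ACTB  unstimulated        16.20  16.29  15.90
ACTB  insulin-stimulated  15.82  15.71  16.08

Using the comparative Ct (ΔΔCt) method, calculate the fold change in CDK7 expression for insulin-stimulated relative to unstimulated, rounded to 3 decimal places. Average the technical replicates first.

1.790

Mean Ct: CDK7 unstimulated 20.360; CDK7 insulin-stimulated 19.260; ACTB unstimulated 16.130; ACTB insulin-stimulated 15.870
ΔCt(unstimulated) = 20.360 − 16.130 = 4.230
ΔCt(insulin-stimulated) = 19.260 − 15.870 = 3.390
ΔΔCt = 3.390 − 4.230 = -0.840
Fold change = 2^(−(-0.840)) = 2^0.840 = 1.7901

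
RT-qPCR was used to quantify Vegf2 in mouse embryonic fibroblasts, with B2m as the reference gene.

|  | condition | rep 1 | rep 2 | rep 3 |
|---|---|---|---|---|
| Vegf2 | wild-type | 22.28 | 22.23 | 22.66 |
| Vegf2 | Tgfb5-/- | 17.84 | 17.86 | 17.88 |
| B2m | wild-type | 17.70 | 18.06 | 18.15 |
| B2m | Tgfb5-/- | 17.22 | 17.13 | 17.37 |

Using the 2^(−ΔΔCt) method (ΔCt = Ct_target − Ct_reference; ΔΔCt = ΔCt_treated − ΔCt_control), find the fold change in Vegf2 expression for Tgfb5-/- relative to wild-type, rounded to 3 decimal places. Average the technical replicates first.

Mean Ct: Vegf2 wild-type 22.390; Vegf2 Tgfb5-/- 17.860; B2m wild-type 17.970; B2m Tgfb5-/- 17.240
ΔCt(wild-type) = 22.390 − 17.970 = 4.420
ΔCt(Tgfb5-/-) = 17.860 − 17.240 = 0.620
ΔΔCt = 0.620 − 4.420 = -3.800
Fold change = 2^(−(-3.800)) = 2^3.800 = 13.9288

13.929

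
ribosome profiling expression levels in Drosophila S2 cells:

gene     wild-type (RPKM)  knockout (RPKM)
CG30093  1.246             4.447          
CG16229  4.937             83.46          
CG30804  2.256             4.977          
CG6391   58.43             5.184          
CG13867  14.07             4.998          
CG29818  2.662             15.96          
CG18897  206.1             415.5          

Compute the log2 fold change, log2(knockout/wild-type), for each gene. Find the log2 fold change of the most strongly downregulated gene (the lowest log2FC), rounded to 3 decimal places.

-3.495

log2(4.447/1.246) = 1.836  (CG30093)
log2(83.46/4.937) = 4.079  (CG16229)
log2(4.977/2.256) = 1.142  (CG30804)
log2(5.184/58.43) = -3.495  (CG6391)
log2(4.998/14.07) = -1.493  (CG13867)
log2(15.96/2.662) = 2.584  (CG29818)
log2(415.5/206.1) = 1.012  (CG18897)
CG6391 is most strongly downregulated.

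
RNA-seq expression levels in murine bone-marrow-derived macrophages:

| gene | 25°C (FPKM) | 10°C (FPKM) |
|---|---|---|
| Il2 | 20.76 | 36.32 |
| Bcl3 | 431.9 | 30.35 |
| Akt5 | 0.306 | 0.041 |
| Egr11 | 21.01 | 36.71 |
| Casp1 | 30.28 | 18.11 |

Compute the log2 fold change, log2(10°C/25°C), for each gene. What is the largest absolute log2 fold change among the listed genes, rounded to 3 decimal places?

3.831

log2(36.32/20.76) = 0.807  (Il2)
log2(30.35/431.9) = -3.831  (Bcl3)
log2(0.041/0.306) = -2.900  (Akt5)
log2(36.71/21.01) = 0.805  (Egr11)
log2(18.11/30.28) = -0.742  (Casp1)
The largest magnitude belongs to Bcl3.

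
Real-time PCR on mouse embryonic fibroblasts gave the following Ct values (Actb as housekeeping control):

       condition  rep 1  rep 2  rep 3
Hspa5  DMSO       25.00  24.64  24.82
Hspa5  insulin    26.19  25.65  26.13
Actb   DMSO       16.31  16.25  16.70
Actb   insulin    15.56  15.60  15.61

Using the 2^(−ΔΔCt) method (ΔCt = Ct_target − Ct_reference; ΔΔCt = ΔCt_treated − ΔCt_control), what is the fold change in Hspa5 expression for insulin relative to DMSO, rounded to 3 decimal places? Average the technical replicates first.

Mean Ct: Hspa5 DMSO 24.820; Hspa5 insulin 25.990; Actb DMSO 16.420; Actb insulin 15.590
ΔCt(DMSO) = 24.820 − 16.420 = 8.400
ΔCt(insulin) = 25.990 − 15.590 = 10.400
ΔΔCt = 10.400 − 8.400 = 2.000
Fold change = 2^(−2.000) = 0.2500

0.250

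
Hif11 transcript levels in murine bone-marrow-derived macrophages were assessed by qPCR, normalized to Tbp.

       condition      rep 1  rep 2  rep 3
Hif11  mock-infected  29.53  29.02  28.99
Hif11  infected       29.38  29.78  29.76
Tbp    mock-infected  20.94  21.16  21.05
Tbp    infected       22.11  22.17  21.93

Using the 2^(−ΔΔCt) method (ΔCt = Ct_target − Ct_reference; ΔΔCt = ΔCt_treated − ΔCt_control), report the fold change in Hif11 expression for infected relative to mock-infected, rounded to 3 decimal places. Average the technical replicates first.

1.474

Mean Ct: Hif11 mock-infected 29.180; Hif11 infected 29.640; Tbp mock-infected 21.050; Tbp infected 22.070
ΔCt(mock-infected) = 29.180 − 21.050 = 8.130
ΔCt(infected) = 29.640 − 22.070 = 7.570
ΔΔCt = 7.570 − 8.130 = -0.560
Fold change = 2^(−(-0.560)) = 2^0.560 = 1.4743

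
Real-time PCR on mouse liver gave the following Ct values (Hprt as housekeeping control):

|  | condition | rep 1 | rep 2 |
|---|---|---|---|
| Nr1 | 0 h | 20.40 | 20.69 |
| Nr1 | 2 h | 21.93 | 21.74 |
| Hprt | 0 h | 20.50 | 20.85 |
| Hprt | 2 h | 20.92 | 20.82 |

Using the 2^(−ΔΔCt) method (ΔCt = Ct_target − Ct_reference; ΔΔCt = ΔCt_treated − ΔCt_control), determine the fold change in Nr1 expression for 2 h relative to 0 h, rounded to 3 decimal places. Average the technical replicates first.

0.468

Mean Ct: Nr1 0 h 20.545; Nr1 2 h 21.835; Hprt 0 h 20.675; Hprt 2 h 20.870
ΔCt(0 h) = 20.545 − 20.675 = -0.130
ΔCt(2 h) = 21.835 − 20.870 = 0.965
ΔΔCt = 0.965 − (-0.130) = 1.095
Fold change = 2^(−1.095) = 0.4681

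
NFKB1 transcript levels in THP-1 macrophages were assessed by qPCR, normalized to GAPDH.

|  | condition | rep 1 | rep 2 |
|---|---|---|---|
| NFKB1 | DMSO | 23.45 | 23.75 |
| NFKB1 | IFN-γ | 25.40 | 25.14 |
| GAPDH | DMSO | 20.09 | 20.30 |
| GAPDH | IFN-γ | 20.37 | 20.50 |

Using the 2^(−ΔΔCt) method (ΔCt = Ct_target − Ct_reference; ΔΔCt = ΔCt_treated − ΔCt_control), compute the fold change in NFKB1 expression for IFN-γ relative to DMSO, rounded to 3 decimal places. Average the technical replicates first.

0.371

Mean Ct: NFKB1 DMSO 23.600; NFKB1 IFN-γ 25.270; GAPDH DMSO 20.195; GAPDH IFN-γ 20.435
ΔCt(DMSO) = 23.600 − 20.195 = 3.405
ΔCt(IFN-γ) = 25.270 − 20.435 = 4.835
ΔΔCt = 4.835 − 3.405 = 1.430
Fold change = 2^(−1.430) = 0.3711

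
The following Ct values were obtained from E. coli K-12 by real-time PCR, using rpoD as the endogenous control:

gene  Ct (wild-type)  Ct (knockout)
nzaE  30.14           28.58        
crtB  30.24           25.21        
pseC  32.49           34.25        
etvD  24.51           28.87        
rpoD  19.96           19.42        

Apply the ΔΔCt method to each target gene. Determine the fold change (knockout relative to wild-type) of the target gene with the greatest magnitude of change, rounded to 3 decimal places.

0.033

nzaE: ΔΔCt = (28.58−19.42) − (30.14−19.96) = 9.16 − 10.18 = -1.02; fold change = 2^1.02 = 2.028
crtB: ΔΔCt = (25.21−19.42) − (30.24−19.96) = 5.79 − 10.28 = -4.49; fold change = 2^4.49 = 22.471
pseC: ΔΔCt = (34.25−19.42) − (32.49−19.96) = 14.83 − 12.53 = 2.30; fold change = 2^-2.30 = 0.203
etvD: ΔΔCt = (28.87−19.42) − (24.51−19.96) = 9.45 − 4.55 = 4.90; fold change = 2^-4.90 = 0.033
etvD has the largest |ΔΔCt| = 4.90.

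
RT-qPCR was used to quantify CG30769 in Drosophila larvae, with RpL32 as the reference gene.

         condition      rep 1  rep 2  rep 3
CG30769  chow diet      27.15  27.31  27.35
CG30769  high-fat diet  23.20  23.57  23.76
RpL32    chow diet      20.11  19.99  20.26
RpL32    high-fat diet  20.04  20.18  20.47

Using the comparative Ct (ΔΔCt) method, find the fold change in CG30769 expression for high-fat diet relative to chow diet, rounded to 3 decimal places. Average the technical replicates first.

14.621

Mean Ct: CG30769 chow diet 27.270; CG30769 high-fat diet 23.510; RpL32 chow diet 20.120; RpL32 high-fat diet 20.230
ΔCt(chow diet) = 27.270 − 20.120 = 7.150
ΔCt(high-fat diet) = 23.510 − 20.230 = 3.280
ΔΔCt = 3.280 − 7.150 = -3.870
Fold change = 2^(−(-3.870)) = 2^3.870 = 14.6213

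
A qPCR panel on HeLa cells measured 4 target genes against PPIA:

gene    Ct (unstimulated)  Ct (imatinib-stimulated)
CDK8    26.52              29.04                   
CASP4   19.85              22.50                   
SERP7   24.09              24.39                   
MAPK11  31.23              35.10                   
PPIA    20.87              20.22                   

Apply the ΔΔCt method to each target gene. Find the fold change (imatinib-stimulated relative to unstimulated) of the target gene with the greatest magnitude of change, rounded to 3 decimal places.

CDK8: ΔΔCt = (29.04−20.22) − (26.52−20.87) = 8.82 − 5.65 = 3.17; fold change = 2^-3.17 = 0.111
CASP4: ΔΔCt = (22.50−20.22) − (19.85−20.87) = 2.28 − (-1.02) = 3.30; fold change = 2^-3.30 = 0.102
SERP7: ΔΔCt = (24.39−20.22) − (24.09−20.87) = 4.17 − 3.22 = 0.95; fold change = 2^-0.95 = 0.518
MAPK11: ΔΔCt = (35.10−20.22) − (31.23−20.87) = 14.88 − 10.36 = 4.52; fold change = 2^-4.52 = 0.044
MAPK11 has the largest |ΔΔCt| = 4.52.

0.044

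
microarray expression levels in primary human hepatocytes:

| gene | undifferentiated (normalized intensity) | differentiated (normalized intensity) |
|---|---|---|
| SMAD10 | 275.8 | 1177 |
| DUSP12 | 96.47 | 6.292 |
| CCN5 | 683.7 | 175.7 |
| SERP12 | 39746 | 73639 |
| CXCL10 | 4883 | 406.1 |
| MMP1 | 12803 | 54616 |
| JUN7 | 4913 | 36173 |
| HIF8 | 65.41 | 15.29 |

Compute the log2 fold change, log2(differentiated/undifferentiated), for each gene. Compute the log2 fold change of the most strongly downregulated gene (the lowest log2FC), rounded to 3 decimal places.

-3.938

log2(1177/275.8) = 2.093  (SMAD10)
log2(6.292/96.47) = -3.938  (DUSP12)
log2(175.7/683.7) = -1.960  (CCN5)
log2(73639/39746) = 0.890  (SERP12)
log2(406.1/4883) = -3.588  (CXCL10)
log2(54616/12803) = 2.093  (MMP1)
log2(36173/4913) = 2.880  (JUN7)
log2(15.29/65.41) = -2.097  (HIF8)
DUSP12 is most strongly downregulated.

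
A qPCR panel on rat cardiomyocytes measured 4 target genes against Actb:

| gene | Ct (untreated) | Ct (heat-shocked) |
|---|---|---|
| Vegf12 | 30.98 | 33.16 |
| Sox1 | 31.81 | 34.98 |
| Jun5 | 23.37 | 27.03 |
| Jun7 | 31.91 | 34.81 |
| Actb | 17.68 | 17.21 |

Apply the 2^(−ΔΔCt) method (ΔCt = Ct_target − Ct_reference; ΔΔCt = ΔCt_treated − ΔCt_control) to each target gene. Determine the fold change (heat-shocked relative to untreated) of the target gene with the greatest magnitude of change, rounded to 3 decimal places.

0.057

Vegf12: ΔΔCt = (33.16−17.21) − (30.98−17.68) = 15.95 − 13.30 = 2.65; fold change = 2^-2.65 = 0.159
Sox1: ΔΔCt = (34.98−17.21) − (31.81−17.68) = 17.77 − 14.13 = 3.64; fold change = 2^-3.64 = 0.080
Jun5: ΔΔCt = (27.03−17.21) − (23.37−17.68) = 9.82 − 5.69 = 4.13; fold change = 2^-4.13 = 0.057
Jun7: ΔΔCt = (34.81−17.21) − (31.91−17.68) = 17.60 − 14.23 = 3.37; fold change = 2^-3.37 = 0.097
Jun5 has the largest |ΔΔCt| = 4.13.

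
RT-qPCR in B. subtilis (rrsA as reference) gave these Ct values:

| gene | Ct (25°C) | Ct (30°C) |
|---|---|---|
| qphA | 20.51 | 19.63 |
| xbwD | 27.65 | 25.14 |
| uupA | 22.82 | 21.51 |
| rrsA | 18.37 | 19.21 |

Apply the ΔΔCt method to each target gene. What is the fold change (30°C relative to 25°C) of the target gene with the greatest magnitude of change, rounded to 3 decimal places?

qphA: ΔΔCt = (19.63−19.21) − (20.51−18.37) = 0.42 − 2.14 = -1.72; fold change = 2^1.72 = 3.294
xbwD: ΔΔCt = (25.14−19.21) − (27.65−18.37) = 5.93 − 9.28 = -3.35; fold change = 2^3.35 = 10.196
uupA: ΔΔCt = (21.51−19.21) − (22.82−18.37) = 2.30 − 4.45 = -2.15; fold change = 2^2.15 = 4.438
xbwD has the largest |ΔΔCt| = 3.35.

10.196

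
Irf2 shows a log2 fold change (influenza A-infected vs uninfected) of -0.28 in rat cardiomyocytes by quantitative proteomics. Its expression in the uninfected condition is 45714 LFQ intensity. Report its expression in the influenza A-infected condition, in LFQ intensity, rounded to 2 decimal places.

37649.64

Fold change = 2^(-0.28) = 0.8236
influenza A-infected expression = 45714 × 0.8236 = 37649.64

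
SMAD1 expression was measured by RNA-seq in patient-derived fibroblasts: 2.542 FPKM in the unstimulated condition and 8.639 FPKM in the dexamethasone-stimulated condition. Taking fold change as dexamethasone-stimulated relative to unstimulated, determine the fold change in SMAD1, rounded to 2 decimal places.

3.40

Fold change = 8.639 / 2.542 = 3.399
SMAD1 is upregulated.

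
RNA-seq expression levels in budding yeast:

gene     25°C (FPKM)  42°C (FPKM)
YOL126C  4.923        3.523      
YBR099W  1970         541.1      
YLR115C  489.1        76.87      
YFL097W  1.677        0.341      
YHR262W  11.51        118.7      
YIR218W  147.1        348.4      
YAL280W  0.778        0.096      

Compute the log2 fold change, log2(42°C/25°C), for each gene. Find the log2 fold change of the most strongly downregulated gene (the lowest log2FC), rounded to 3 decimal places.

log2(3.523/4.923) = -0.483  (YOL126C)
log2(541.1/1970) = -1.864  (YBR099W)
log2(76.87/489.1) = -2.670  (YLR115C)
log2(0.341/1.677) = -2.298  (YFL097W)
log2(118.7/11.51) = 3.366  (YHR262W)
log2(348.4/147.1) = 1.244  (YIR218W)
log2(0.096/0.778) = -3.019  (YAL280W)
YAL280W is most strongly downregulated.

-3.019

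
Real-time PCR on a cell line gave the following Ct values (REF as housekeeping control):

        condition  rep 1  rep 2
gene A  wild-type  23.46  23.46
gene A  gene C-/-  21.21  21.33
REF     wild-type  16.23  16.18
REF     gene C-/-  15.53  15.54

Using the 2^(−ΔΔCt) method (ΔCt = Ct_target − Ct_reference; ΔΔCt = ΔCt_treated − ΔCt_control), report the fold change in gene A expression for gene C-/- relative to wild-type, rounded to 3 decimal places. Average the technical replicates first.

Mean Ct: gene A wild-type 23.460; gene A gene C-/- 21.270; REF wild-type 16.205; REF gene C-/- 15.535
ΔCt(wild-type) = 23.460 − 16.205 = 7.255
ΔCt(gene C-/-) = 21.270 − 15.535 = 5.735
ΔΔCt = 5.735 − 7.255 = -1.520
Fold change = 2^(−(-1.520)) = 2^1.520 = 2.8679

2.868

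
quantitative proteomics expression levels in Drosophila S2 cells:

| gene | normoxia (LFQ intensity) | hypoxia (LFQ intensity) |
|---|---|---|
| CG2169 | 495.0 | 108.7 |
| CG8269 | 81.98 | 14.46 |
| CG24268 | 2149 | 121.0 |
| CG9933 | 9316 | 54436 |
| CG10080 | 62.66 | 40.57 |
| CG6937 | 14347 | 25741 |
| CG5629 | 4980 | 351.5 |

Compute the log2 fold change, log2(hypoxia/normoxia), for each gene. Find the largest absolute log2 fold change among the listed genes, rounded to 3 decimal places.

log2(108.7/495.0) = -2.187  (CG2169)
log2(14.46/81.98) = -2.503  (CG8269)
log2(121.0/2149) = -4.151  (CG24268)
log2(54436/9316) = 2.547  (CG9933)
log2(40.57/62.66) = -0.627  (CG10080)
log2(25741/14347) = 0.843  (CG6937)
log2(351.5/4980) = -3.825  (CG5629)
The largest magnitude belongs to CG24268.

4.151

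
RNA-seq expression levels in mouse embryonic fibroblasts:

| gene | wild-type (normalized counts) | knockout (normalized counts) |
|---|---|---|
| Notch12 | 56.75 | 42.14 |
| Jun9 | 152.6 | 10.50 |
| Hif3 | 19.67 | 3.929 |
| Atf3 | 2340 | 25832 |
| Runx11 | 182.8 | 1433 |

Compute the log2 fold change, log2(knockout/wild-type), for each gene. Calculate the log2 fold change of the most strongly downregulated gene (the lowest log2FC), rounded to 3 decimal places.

log2(42.14/56.75) = -0.429  (Notch12)
log2(10.50/152.6) = -3.861  (Jun9)
log2(3.929/19.67) = -2.324  (Hif3)
log2(25832/2340) = 3.465  (Atf3)
log2(1433/182.8) = 2.971  (Runx11)
Jun9 is most strongly downregulated.

-3.861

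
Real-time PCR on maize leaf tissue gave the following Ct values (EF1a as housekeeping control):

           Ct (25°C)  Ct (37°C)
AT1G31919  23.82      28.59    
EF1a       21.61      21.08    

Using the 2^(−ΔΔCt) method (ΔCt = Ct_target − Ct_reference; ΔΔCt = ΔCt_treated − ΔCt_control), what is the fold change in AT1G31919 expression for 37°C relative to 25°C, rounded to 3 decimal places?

ΔCt(25°C) = 23.820 − 21.610 = 2.210
ΔCt(37°C) = 28.590 − 21.080 = 7.510
ΔΔCt = 7.510 − 2.210 = 5.300
Fold change = 2^(−5.300) = 0.0254

0.025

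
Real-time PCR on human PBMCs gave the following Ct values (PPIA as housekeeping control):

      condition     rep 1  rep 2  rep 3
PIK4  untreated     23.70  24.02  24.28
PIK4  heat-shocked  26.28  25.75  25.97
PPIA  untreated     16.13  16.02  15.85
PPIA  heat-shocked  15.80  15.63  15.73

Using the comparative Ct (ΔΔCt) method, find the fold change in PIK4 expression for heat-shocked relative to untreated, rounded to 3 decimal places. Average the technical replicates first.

0.206

Mean Ct: PIK4 untreated 24.000; PIK4 heat-shocked 26.000; PPIA untreated 16.000; PPIA heat-shocked 15.720
ΔCt(untreated) = 24.000 − 16.000 = 8.000
ΔCt(heat-shocked) = 26.000 − 15.720 = 10.280
ΔΔCt = 10.280 − 8.000 = 2.280
Fold change = 2^(−2.280) = 0.2059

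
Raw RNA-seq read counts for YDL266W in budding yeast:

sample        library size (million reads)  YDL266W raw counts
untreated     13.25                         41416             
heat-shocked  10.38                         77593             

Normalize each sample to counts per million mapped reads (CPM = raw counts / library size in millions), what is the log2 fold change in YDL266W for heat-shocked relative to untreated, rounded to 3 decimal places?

1.258

CPM(untreated) = 41416 / 13.25 = 3125.7358
CPM(heat-shocked) = 77593 / 10.38 = 7475.2408
Fold change = 7475.2408 / 3125.7358 = 2.39151
log2(2.39151) = 1.2579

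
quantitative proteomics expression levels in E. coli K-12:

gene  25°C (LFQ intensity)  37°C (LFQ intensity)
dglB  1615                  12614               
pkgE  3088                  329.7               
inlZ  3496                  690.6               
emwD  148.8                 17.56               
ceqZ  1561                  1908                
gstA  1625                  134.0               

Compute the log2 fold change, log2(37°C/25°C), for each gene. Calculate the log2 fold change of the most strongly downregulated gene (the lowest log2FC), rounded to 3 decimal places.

-3.600

log2(12614/1615) = 2.965  (dglB)
log2(329.7/3088) = -3.227  (pkgE)
log2(690.6/3496) = -2.340  (inlZ)
log2(17.56/148.8) = -3.083  (emwD)
log2(1908/1561) = 0.290  (ceqZ)
log2(134.0/1625) = -3.600  (gstA)
gstA is most strongly downregulated.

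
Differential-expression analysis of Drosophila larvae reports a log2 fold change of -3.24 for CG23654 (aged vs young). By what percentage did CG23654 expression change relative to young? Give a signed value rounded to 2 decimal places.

-89.42%

Fold change = 2^(-3.24) = 0.1058
Percent change = (FC − 1) × 100% = (0.1058 − 1) × 100 = -89.42%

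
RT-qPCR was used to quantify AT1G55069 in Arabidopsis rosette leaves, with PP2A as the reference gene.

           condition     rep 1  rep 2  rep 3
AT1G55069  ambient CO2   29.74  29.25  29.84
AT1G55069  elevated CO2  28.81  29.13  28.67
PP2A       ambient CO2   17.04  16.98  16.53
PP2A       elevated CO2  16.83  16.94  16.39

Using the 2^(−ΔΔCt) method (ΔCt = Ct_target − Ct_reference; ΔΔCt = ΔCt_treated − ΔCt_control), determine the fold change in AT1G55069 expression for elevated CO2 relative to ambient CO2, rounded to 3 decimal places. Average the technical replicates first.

1.526

Mean Ct: AT1G55069 ambient CO2 29.610; AT1G55069 elevated CO2 28.870; PP2A ambient CO2 16.850; PP2A elevated CO2 16.720
ΔCt(ambient CO2) = 29.610 − 16.850 = 12.760
ΔCt(elevated CO2) = 28.870 − 16.720 = 12.150
ΔΔCt = 12.150 − 12.760 = -0.610
Fold change = 2^(−(-0.610)) = 2^0.610 = 1.5263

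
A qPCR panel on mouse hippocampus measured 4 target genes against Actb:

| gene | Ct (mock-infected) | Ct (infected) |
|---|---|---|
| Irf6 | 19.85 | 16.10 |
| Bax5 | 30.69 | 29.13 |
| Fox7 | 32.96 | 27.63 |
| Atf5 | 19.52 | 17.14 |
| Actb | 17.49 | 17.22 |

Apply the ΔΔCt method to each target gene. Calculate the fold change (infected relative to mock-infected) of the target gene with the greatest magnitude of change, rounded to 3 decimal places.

Irf6: ΔΔCt = (16.10−17.22) − (19.85−17.49) = -1.12 − 2.36 = -3.48; fold change = 2^3.48 = 11.158
Bax5: ΔΔCt = (29.13−17.22) − (30.69−17.49) = 11.91 − 13.20 = -1.29; fold change = 2^1.29 = 2.445
Fox7: ΔΔCt = (27.63−17.22) − (32.96−17.49) = 10.41 − 15.47 = -5.06; fold change = 2^5.06 = 33.359
Atf5: ΔΔCt = (17.14−17.22) − (19.52−17.49) = -0.08 − 2.03 = -2.11; fold change = 2^2.11 = 4.317
Fox7 has the largest |ΔΔCt| = 5.06.

33.359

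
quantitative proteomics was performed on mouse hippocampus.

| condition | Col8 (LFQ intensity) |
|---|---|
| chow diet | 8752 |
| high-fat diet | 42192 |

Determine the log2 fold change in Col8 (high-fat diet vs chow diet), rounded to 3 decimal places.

Fold change = 42192 / 8752 = 4.8208
log2(4.8208) = 2.2693

2.269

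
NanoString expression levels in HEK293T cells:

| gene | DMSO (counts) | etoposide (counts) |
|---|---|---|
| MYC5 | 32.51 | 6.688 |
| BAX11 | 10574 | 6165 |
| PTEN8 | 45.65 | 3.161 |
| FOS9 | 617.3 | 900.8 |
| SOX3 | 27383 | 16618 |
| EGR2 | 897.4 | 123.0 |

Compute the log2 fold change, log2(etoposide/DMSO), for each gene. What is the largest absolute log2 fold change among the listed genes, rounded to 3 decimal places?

3.852

log2(6.688/32.51) = -2.281  (MYC5)
log2(6165/10574) = -0.778  (BAX11)
log2(3.161/45.65) = -3.852  (PTEN8)
log2(900.8/617.3) = 0.545  (FOS9)
log2(16618/27383) = -0.721  (SOX3)
log2(123.0/897.4) = -2.867  (EGR2)
The largest magnitude belongs to PTEN8.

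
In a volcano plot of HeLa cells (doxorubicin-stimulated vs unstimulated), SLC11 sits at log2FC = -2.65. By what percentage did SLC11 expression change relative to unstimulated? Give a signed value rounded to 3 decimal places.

-84.068%

Fold change = 2^(-2.65) = 0.1593
Percent change = (FC − 1) × 100% = (0.1593 − 1) × 100 = -84.068%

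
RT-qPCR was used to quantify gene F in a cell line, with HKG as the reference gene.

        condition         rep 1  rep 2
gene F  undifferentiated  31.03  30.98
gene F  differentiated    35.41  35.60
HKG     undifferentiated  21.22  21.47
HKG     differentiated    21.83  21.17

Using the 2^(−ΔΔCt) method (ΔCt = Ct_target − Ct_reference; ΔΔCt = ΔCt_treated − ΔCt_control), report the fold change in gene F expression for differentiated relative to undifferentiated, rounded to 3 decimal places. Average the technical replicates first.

Mean Ct: gene F undifferentiated 31.005; gene F differentiated 35.505; HKG undifferentiated 21.345; HKG differentiated 21.500
ΔCt(undifferentiated) = 31.005 − 21.345 = 9.660
ΔCt(differentiated) = 35.505 − 21.500 = 14.005
ΔΔCt = 14.005 − 9.660 = 4.345
Fold change = 2^(−4.345) = 0.0492

0.049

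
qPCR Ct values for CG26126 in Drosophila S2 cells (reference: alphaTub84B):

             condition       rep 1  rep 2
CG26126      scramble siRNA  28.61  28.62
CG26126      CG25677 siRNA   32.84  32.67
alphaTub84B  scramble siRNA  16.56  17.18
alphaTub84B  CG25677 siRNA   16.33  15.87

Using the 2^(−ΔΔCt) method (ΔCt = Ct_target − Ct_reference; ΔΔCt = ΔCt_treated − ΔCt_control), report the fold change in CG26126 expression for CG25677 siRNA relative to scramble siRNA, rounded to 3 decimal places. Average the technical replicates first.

0.033

Mean Ct: CG26126 scramble siRNA 28.615; CG26126 CG25677 siRNA 32.755; alphaTub84B scramble siRNA 16.870; alphaTub84B CG25677 siRNA 16.100
ΔCt(scramble siRNA) = 28.615 − 16.870 = 11.745
ΔCt(CG25677 siRNA) = 32.755 − 16.100 = 16.655
ΔΔCt = 16.655 − 11.745 = 4.910
Fold change = 2^(−4.910) = 0.0333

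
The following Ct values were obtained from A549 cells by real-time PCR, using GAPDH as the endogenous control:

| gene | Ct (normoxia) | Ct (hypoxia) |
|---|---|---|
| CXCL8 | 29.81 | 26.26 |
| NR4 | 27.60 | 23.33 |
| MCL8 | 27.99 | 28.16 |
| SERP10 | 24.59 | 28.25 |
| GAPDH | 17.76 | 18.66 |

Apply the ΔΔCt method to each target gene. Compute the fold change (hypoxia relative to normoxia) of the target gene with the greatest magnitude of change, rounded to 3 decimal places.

36.002

CXCL8: ΔΔCt = (26.26−18.66) − (29.81−17.76) = 7.60 − 12.05 = -4.45; fold change = 2^4.45 = 21.857
NR4: ΔΔCt = (23.33−18.66) − (27.60−17.76) = 4.67 − 9.84 = -5.17; fold change = 2^5.17 = 36.002
MCL8: ΔΔCt = (28.16−18.66) − (27.99−17.76) = 9.50 − 10.23 = -0.73; fold change = 2^0.73 = 1.659
SERP10: ΔΔCt = (28.25−18.66) − (24.59−17.76) = 9.59 − 6.83 = 2.76; fold change = 2^-2.76 = 0.148
NR4 has the largest |ΔΔCt| = 5.17.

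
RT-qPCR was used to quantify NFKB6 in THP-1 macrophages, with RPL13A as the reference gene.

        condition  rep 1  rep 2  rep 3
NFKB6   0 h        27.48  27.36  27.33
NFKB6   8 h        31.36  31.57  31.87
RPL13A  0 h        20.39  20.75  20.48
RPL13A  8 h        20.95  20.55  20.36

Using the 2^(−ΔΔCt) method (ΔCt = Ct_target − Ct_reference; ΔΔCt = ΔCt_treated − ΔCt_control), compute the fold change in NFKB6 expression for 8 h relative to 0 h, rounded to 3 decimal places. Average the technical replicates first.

0.057

Mean Ct: NFKB6 0 h 27.390; NFKB6 8 h 31.600; RPL13A 0 h 20.540; RPL13A 8 h 20.620
ΔCt(0 h) = 27.390 − 20.540 = 6.850
ΔCt(8 h) = 31.600 − 20.620 = 10.980
ΔΔCt = 10.980 − 6.850 = 4.130
Fold change = 2^(−4.130) = 0.0571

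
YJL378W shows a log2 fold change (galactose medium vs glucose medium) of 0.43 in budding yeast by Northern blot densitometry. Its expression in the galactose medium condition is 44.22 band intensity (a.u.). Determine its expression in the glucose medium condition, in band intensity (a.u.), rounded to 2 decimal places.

32.82

Fold change = 2^(0.43) = 1.3472
glucose medium expression = 44.22 / 1.3472 = 32.82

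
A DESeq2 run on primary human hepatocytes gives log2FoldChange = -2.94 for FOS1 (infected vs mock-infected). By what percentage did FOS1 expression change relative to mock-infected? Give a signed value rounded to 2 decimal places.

-86.97%

Fold change = 2^(-2.94) = 0.1303
Percent change = (FC − 1) × 100% = (0.1303 − 1) × 100 = -86.97%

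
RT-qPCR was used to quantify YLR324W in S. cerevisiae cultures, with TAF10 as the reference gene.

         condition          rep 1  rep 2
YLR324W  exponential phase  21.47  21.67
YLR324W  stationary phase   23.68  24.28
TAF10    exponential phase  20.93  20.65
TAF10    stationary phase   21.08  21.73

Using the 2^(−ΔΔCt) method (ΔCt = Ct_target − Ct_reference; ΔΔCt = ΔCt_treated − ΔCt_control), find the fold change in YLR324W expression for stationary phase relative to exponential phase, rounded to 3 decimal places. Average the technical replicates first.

Mean Ct: YLR324W exponential phase 21.570; YLR324W stationary phase 23.980; TAF10 exponential phase 20.790; TAF10 stationary phase 21.405
ΔCt(exponential phase) = 21.570 − 20.790 = 0.780
ΔCt(stationary phase) = 23.980 − 21.405 = 2.575
ΔΔCt = 2.575 − 0.780 = 1.795
Fold change = 2^(−1.795) = 0.2882

0.288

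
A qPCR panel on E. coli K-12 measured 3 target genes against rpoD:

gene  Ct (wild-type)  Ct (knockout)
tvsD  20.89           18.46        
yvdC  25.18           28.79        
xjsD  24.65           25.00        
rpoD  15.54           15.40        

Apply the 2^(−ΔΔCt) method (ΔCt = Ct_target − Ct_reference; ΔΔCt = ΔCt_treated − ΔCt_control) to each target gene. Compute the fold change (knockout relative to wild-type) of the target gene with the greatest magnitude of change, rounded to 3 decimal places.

tvsD: ΔΔCt = (18.46−15.40) − (20.89−15.54) = 3.06 − 5.35 = -2.29; fold change = 2^2.29 = 4.891
yvdC: ΔΔCt = (28.79−15.40) − (25.18−15.54) = 13.39 − 9.64 = 3.75; fold change = 2^-3.75 = 0.074
xjsD: ΔΔCt = (25.00−15.40) − (24.65−15.54) = 9.60 − 9.11 = 0.49; fold change = 2^-0.49 = 0.712
yvdC has the largest |ΔΔCt| = 3.75.

0.074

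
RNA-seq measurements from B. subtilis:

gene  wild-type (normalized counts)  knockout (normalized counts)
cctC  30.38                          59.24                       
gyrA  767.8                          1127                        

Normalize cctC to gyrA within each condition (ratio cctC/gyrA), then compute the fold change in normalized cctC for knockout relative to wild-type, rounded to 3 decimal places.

1.328

cctC/gyrA (wild-type) = 30.38 / 767.8 = 0.039568
cctC/gyrA (knockout) = 59.24 / 1127 = 0.052564
Fold change = 0.052564 / 0.039568 = 1.3285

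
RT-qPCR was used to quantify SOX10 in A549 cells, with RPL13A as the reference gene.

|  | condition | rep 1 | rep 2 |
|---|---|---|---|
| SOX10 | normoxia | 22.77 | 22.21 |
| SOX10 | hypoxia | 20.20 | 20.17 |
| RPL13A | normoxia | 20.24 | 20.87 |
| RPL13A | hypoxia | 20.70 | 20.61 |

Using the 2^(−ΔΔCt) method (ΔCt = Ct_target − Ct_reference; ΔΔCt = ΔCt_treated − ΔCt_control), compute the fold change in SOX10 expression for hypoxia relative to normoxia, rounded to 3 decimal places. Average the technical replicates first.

Mean Ct: SOX10 normoxia 22.490; SOX10 hypoxia 20.185; RPL13A normoxia 20.555; RPL13A hypoxia 20.655
ΔCt(normoxia) = 22.490 − 20.555 = 1.935
ΔCt(hypoxia) = 20.185 − 20.655 = -0.470
ΔΔCt = -0.470 − 1.935 = -2.405
Fold change = 2^(−(-2.405)) = 2^2.405 = 5.2964

5.296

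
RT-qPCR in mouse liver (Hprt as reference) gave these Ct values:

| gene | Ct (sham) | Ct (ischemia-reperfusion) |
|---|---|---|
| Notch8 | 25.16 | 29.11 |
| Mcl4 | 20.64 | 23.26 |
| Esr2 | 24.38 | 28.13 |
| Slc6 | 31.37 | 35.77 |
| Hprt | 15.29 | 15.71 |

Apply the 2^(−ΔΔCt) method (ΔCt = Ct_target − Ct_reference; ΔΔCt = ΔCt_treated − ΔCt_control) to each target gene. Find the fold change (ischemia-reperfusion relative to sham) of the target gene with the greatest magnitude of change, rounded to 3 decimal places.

0.063

Notch8: ΔΔCt = (29.11−15.71) − (25.16−15.29) = 13.40 − 9.87 = 3.53; fold change = 2^-3.53 = 0.087
Mcl4: ΔΔCt = (23.26−15.71) − (20.64−15.29) = 7.55 − 5.35 = 2.20; fold change = 2^-2.20 = 0.218
Esr2: ΔΔCt = (28.13−15.71) − (24.38−15.29) = 12.42 − 9.09 = 3.33; fold change = 2^-3.33 = 0.099
Slc6: ΔΔCt = (35.77−15.71) − (31.37−15.29) = 20.06 − 16.08 = 3.98; fold change = 2^-3.98 = 0.063
Slc6 has the largest |ΔΔCt| = 3.98.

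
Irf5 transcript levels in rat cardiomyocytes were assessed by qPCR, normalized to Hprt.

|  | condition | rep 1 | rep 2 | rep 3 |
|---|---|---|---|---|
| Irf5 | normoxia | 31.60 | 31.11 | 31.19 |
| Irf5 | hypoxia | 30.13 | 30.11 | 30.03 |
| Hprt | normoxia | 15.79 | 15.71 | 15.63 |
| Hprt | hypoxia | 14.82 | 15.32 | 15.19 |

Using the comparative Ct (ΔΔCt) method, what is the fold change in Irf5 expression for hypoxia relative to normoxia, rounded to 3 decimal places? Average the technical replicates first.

Mean Ct: Irf5 normoxia 31.300; Irf5 hypoxia 30.090; Hprt normoxia 15.710; Hprt hypoxia 15.110
ΔCt(normoxia) = 31.300 − 15.710 = 15.590
ΔCt(hypoxia) = 30.090 − 15.110 = 14.980
ΔΔCt = 14.980 − 15.590 = -0.610
Fold change = 2^(−(-0.610)) = 2^0.610 = 1.5263

1.526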